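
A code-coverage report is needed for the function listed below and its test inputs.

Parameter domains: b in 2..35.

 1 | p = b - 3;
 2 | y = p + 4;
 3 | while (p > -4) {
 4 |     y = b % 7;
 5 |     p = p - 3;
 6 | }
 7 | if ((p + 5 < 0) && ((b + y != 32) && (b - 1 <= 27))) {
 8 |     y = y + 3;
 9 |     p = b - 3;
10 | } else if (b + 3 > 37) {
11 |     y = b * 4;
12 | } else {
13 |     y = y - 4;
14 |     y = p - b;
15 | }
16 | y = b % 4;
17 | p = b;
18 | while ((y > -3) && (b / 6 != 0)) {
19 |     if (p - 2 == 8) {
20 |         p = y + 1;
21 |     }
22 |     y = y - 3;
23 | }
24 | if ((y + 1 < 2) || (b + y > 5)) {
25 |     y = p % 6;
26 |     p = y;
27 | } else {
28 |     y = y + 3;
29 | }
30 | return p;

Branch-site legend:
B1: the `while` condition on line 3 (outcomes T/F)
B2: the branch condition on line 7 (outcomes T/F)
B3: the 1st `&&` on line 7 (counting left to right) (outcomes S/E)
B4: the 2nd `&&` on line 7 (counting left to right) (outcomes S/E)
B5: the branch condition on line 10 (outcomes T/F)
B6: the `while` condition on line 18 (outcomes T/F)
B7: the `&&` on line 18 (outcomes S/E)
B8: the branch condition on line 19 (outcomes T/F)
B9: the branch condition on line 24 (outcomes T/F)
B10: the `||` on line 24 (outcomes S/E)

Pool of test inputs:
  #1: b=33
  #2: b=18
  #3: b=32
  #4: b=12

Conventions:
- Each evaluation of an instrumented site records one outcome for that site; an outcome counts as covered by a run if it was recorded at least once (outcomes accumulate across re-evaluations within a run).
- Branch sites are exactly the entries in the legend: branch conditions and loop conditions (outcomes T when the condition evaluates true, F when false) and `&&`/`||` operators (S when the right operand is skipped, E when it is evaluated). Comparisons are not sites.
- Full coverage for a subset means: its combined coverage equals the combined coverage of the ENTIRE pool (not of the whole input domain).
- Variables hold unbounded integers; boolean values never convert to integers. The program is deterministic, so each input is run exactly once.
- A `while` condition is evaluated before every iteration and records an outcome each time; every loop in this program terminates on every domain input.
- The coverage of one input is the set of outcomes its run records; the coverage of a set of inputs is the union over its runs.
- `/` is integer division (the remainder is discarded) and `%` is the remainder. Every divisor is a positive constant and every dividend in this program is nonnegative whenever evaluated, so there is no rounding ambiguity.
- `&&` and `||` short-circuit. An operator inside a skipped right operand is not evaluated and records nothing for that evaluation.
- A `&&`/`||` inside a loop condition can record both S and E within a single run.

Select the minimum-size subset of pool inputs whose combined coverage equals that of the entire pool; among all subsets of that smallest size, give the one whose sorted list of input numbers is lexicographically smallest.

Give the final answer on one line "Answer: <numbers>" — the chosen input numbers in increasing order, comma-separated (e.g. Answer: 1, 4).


input #1 (b=33): covers B1=T, B1=F, B2=F, B3=E, B4=E, B5=F, B6=T, B6=F, B7=S, B7=E, B8=F, B9=T, B10=S
input #2 (b=18): covers B1=T, B1=F, B2=T, B3=E, B4=E, B6=T, B6=F, B7=S, B7=E, B8=F, B9=T, B10=S
input #3 (b=32): covers B1=T, B1=F, B2=F, B3=S, B5=F, B6=T, B6=F, B7=S, B7=E, B8=F, B9=T, B10=S
input #4 (b=12): covers B1=T, B1=F, B2=T, B3=E, B4=E, B6=T, B6=F, B7=S, B7=E, B8=F, B9=T, B10=S
union over all inputs: B1=T, B1=F, B2=T, B2=F, B3=S, B3=E, B4=E, B5=F, B6=T, B6=F, B7=S, B7=E, B8=F, B9=T, B10=S (15 outcomes)
no size-1 subset reaches all 15 outcomes (best union: 13/15)
size 2: inputs {2, 3} cover all 15 outcomes, and no lexicographically smaller subset of this size does
Answer: 2, 3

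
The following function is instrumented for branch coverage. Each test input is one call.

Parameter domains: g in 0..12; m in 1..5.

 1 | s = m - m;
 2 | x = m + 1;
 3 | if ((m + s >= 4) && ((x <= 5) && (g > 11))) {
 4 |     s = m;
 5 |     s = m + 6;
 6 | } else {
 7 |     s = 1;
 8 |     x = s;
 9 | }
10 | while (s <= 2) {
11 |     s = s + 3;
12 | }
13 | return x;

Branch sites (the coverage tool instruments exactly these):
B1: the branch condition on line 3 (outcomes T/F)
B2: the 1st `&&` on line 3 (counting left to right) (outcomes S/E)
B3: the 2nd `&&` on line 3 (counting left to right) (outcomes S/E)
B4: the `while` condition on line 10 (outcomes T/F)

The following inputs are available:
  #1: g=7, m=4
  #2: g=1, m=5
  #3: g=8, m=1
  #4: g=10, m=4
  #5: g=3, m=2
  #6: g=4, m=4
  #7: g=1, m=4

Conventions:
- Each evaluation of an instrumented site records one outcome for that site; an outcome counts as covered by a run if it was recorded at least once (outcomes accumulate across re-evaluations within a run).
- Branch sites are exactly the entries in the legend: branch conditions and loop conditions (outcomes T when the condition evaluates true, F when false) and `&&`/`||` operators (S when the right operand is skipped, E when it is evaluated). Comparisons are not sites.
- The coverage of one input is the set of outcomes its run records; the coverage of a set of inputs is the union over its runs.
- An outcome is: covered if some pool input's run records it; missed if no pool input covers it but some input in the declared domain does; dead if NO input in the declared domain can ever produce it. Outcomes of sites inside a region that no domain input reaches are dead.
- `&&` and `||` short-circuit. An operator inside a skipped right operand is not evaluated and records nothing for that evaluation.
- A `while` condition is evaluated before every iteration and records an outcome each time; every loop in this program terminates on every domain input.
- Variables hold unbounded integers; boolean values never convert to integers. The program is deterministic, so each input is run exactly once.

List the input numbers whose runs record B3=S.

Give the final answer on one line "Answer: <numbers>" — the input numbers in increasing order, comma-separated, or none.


input #1 (g=7, m=4): misses B3=S
input #2 (g=1, m=5): covers B3=S
input #3 (g=8, m=1): misses B3=S
input #4 (g=10, m=4): misses B3=S
input #5 (g=3, m=2): misses B3=S
input #6 (g=4, m=4): misses B3=S
input #7 (g=1, m=4): misses B3=S
Answer: 2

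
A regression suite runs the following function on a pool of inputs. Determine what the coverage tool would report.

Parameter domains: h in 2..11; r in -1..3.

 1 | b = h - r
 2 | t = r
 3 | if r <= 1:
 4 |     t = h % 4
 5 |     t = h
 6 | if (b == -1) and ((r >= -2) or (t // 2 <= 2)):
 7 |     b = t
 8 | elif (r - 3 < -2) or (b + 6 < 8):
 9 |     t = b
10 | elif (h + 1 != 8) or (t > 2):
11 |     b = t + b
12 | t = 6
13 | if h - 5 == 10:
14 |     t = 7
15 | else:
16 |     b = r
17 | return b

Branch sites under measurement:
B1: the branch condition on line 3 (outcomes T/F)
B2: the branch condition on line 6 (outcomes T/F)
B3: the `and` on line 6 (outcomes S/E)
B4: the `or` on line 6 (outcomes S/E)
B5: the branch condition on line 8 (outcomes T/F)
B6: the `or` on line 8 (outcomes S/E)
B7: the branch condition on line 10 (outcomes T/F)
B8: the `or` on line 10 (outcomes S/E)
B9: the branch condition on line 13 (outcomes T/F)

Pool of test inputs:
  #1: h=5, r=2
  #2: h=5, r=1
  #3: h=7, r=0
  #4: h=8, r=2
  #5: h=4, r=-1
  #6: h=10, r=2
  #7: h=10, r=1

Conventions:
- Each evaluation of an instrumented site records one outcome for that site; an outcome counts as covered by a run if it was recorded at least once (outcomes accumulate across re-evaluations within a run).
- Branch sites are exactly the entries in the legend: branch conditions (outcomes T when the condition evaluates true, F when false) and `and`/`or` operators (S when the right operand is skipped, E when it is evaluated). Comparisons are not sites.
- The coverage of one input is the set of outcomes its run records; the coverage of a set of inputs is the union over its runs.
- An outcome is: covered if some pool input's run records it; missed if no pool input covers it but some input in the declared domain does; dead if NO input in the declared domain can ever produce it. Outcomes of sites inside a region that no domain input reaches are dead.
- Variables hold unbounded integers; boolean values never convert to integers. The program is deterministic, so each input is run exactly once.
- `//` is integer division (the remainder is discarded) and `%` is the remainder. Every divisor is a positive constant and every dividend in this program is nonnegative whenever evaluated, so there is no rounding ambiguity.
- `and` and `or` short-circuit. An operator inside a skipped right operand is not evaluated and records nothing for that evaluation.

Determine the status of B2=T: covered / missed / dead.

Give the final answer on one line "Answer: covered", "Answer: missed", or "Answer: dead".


no pool input records B2=T
but domain input (h=2, r=3) does record it -> reachable, so missed
Answer: missed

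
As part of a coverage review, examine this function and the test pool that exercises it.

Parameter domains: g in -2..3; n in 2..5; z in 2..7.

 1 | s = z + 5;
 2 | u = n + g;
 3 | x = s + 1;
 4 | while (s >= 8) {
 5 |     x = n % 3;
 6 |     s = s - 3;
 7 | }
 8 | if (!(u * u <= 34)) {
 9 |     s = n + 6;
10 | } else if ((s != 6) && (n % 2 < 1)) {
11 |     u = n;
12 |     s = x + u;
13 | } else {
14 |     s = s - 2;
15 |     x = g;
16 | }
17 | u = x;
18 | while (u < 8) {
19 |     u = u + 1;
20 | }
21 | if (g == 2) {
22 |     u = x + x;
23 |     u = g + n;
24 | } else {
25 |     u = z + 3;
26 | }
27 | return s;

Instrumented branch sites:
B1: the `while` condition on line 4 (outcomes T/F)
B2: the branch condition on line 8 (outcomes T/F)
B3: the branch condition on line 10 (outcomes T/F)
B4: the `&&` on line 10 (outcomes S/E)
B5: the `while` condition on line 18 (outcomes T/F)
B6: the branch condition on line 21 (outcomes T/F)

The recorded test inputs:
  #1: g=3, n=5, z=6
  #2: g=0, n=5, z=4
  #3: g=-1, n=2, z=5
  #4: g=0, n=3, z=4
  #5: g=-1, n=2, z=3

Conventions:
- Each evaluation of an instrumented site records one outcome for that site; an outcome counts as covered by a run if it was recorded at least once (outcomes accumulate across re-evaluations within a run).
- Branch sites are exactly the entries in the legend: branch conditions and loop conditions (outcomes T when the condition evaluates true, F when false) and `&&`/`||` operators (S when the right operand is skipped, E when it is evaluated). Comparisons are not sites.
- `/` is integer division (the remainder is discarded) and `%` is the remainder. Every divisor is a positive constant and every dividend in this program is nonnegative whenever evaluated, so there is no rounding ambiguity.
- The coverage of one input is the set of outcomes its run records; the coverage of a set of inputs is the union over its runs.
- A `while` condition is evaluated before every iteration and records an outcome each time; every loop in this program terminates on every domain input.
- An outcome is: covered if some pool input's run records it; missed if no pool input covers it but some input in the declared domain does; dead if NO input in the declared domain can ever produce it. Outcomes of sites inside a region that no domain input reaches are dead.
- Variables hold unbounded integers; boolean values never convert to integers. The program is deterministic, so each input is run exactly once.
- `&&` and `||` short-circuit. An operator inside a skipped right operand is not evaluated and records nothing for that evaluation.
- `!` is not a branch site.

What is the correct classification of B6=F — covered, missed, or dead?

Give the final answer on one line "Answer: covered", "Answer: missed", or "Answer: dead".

B6=F is recorded by pool input(s) 1, 2, 3, 4, 5 -> covered

Answer: covered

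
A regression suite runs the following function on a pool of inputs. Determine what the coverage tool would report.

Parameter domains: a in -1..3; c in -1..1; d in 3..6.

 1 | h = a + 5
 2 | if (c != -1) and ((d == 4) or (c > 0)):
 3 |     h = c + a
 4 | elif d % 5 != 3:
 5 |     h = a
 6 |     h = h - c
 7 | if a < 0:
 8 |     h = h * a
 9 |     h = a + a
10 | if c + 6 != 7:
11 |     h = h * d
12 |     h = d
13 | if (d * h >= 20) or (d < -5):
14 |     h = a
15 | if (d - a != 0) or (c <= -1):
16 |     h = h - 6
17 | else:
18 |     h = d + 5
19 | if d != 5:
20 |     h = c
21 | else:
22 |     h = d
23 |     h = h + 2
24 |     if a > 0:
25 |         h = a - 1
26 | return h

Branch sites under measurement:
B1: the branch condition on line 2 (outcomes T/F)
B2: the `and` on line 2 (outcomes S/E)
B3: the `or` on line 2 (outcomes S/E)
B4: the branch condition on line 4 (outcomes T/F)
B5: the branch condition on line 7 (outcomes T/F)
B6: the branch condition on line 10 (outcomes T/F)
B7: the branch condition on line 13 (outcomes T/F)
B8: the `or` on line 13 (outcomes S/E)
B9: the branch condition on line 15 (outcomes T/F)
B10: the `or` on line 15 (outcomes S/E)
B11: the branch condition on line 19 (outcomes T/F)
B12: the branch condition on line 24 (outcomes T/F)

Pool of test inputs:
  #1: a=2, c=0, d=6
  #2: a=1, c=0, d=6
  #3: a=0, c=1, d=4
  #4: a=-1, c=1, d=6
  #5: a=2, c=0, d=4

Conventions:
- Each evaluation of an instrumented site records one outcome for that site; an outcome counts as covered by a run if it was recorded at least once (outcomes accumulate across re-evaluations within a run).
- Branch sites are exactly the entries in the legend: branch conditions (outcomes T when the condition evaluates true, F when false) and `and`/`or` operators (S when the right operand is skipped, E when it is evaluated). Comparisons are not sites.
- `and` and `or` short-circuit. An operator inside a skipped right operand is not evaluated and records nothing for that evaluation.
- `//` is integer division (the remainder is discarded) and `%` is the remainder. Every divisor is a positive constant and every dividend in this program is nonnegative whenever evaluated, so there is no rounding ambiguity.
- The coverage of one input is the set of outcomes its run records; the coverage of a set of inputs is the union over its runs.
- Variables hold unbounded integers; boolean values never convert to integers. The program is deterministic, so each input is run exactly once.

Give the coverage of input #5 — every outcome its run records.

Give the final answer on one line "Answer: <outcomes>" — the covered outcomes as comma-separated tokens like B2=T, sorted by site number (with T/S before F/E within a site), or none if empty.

Event log for input #5 (a=2, c=0, d=4):
  B2->E, B3->S, B1->T, B5->F, B6->T, B8->E, B7->F, B10->S, B9->T, B11->T
deduplicating events, the covered set is: B1=T, B2=E, B3=S, B5=F, B6=T, B7=F, B8=E, B9=T, B10=S, B11=T

Answer: B1=T, B2=E, B3=S, B5=F, B6=T, B7=F, B8=E, B9=T, B10=S, B11=T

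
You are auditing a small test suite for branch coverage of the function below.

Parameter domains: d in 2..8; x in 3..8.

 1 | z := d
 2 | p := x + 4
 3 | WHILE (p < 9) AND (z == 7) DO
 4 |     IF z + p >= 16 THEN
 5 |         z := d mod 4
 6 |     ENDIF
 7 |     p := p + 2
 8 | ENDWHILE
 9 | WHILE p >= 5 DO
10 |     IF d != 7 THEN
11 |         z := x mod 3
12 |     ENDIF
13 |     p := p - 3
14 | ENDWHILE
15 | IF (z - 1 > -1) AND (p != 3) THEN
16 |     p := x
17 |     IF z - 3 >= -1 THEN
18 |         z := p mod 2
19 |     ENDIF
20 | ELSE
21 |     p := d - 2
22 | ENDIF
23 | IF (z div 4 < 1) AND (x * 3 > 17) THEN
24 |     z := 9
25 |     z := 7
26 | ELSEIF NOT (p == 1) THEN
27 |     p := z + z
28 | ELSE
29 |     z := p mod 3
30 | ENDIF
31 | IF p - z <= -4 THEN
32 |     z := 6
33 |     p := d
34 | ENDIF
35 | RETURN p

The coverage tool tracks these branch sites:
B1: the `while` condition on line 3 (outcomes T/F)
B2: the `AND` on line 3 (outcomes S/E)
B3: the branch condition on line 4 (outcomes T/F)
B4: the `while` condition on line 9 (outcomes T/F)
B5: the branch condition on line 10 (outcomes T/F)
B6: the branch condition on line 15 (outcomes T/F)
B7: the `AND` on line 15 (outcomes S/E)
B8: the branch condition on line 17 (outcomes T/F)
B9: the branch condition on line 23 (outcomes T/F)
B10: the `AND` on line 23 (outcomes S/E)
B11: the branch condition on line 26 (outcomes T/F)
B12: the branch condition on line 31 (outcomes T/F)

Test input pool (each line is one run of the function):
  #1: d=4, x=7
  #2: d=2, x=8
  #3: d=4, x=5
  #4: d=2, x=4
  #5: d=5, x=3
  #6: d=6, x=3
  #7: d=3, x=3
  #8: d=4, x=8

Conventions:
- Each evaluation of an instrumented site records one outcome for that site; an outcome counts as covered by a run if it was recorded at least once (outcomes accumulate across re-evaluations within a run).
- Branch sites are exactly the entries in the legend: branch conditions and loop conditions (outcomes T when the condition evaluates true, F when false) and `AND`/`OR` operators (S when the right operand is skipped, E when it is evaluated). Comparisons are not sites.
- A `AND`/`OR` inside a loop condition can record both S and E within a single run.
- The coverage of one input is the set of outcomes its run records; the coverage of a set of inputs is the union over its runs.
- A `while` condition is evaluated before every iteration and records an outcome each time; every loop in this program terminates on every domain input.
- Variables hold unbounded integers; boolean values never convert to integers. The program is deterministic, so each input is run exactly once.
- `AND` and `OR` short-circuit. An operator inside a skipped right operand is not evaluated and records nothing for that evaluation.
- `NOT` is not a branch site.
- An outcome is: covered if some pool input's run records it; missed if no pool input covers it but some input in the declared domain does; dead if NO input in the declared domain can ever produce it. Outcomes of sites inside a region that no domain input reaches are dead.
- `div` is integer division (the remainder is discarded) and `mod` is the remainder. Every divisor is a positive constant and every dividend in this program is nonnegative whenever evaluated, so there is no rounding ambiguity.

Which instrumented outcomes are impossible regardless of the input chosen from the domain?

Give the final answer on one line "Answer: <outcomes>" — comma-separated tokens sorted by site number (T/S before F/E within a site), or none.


exhaustive pass over the 42-input domain:
  B3=T: never recorded by any domain input -> dead
  reachable outcomes have witnesses, e.g. B1=T (e.g. d=7, x=3), B1=F (e.g. d=2, x=3), B2=S (e.g. d=2, x=5), B2=E (e.g. d=2, x=3)
Answer: B3=T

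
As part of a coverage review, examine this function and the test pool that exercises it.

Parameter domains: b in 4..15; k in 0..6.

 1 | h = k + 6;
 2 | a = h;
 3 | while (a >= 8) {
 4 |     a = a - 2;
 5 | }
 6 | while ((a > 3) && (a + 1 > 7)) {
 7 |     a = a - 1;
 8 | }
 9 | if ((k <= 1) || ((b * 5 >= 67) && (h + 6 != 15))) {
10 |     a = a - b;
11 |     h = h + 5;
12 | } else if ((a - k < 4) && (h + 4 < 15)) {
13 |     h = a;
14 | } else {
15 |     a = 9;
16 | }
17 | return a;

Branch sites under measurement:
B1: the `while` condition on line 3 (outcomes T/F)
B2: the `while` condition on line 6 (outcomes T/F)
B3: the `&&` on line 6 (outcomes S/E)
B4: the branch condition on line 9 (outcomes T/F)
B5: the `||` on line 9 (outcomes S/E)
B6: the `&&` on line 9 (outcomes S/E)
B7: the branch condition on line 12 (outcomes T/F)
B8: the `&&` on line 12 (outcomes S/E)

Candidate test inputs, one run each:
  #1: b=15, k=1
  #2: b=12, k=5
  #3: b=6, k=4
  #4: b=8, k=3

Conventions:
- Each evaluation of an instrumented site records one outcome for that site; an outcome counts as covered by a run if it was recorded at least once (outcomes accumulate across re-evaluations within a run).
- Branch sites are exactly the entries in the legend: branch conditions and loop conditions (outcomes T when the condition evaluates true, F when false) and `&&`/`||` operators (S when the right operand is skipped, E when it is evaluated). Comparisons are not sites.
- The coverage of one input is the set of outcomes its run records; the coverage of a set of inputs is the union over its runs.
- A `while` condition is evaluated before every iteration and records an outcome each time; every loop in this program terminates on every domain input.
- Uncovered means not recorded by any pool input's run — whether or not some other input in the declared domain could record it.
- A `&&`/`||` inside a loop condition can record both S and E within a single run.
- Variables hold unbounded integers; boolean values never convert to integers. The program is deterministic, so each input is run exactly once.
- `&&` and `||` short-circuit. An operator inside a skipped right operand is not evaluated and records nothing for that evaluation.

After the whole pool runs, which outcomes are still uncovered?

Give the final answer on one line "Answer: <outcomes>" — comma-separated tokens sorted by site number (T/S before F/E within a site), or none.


run #1 (b=15, k=1) runs B1->F, B3->E, B2->T, B3->E, B2->F, B5->S, B4->T; records B1=F, B2=T, B2=F, B3=E, B4=T, B5=S
run #2 (b=12, k=5) runs B1->T, B1->T, B1->F, B3->E, B2->T, B3->E, B2->F, B5->E, B6->S, B4->F, B8->E, B7->F; records B1=T, B1=F, B2=T, B2=F, B3=E, B4=F, B5=E, B6=S, B7=F, B8=E
run #3 (b=6, k=4) runs B1->T, B1->T, B1->F, B3->E, B2->F, B5->E, B6->S, B4->F, B8->E, B7->T; records B1=T, B1=F, B2=F, B3=E, B4=F, B5=E, B6=S, B7=T, B8=E
run #4 (b=8, k=3) runs B1->T, B1->F, B3->E, B2->T, B3->E, B2->F, B5->E, B6->S, B4->F, B8->E, B7->T; records B1=T, B1=F, B2=T, B2=F, B3=E, B4=F, B5=E, B6=S, B7=T, B8=E
union over the pool: B1=T, B1=F, B2=T, B2=F, B3=E, B4=T, B4=F, B5=S, B5=E, B6=S, B7=T, B7=F, B8=E
uncovered (3 of 16): B3=S, B6=E, B8=S
Answer: B3=S, B6=E, B8=S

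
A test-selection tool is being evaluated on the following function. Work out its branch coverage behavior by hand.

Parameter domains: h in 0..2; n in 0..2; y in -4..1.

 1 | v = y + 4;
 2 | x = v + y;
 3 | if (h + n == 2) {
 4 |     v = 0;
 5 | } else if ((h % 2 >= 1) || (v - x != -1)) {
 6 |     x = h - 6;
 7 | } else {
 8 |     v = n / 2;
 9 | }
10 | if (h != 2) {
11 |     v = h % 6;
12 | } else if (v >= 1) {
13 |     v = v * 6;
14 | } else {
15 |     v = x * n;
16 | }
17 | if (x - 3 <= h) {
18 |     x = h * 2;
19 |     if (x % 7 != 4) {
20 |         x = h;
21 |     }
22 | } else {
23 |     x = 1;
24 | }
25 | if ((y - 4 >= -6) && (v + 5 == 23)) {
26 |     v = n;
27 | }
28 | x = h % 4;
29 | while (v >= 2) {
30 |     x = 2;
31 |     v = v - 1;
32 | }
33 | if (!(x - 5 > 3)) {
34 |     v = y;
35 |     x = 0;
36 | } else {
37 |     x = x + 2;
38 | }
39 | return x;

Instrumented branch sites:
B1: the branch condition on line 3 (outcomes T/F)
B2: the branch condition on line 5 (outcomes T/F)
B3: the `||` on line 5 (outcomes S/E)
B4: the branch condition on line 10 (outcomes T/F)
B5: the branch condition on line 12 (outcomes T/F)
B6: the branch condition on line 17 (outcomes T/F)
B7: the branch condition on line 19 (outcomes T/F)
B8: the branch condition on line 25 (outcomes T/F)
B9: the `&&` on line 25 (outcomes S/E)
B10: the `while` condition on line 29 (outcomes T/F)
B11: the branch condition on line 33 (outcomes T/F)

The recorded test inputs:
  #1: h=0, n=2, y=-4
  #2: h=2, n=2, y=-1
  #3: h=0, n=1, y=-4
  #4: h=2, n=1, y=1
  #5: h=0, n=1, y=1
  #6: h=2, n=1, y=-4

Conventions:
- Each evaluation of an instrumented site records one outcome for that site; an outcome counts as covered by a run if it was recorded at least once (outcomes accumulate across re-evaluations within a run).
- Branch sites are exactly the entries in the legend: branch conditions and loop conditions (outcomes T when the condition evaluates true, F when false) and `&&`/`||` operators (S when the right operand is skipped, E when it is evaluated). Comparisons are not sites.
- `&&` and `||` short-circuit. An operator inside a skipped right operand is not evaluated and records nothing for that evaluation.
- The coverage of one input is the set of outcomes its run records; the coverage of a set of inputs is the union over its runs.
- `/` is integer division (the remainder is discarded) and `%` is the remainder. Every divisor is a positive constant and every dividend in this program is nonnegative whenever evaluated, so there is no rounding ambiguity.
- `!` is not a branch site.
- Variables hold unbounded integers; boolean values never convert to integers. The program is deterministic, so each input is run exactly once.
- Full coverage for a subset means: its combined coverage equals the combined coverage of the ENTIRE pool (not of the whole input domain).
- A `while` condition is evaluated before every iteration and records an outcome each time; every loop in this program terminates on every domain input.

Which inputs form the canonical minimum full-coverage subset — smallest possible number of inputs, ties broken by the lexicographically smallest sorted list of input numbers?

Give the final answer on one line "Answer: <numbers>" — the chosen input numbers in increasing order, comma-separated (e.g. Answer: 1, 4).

#1 (h=0, n=2, y=-4) -> B1->T, B4->T, B6->T, B7->T, B9->S, B8->F, B10->F, B11->T; covered: B1=T, B4=T, B6=T, B7=T, B8=F, B9=S, B10=F, B11=T
#2 (h=2, n=2, y=-1) -> B1->F, B3->E, B2->T, B4->F, B5->T, B6->T, B7->F, B9->E, B8->T, B10->T, B10->F, B11->T; covered: B1=F, B2=T, B3=E, B4=F, B5=T, B6=T, B7=F, B8=T, B9=E, B10=T, B10=F, B11=T
#3 (h=0, n=1, y=-4) -> B1->F, B3->E, B2->T, B4->T, B6->T, B7->T, B9->S, B8->F, B10->F, B11->T; covered: B1=F, B2=T, B3=E, B4=T, B6=T, B7=T, B8=F, B9=S, B10=F, B11=T
#4 (h=2, n=1, y=1) -> B1->F, B3->E, B2->F, B4->F, B5->F, B6->F, B9->E, B8->F, B10->T, B10->T, B10->T, B10->T, B10->T, B10->F, ...; covered: B1=F, B2=F, B3=E, B4=F, B5=F, B6=F, B8=F, B9=E, B10=T, B10=F, B11=T
#5 (h=0, n=1, y=1) -> B1->F, B3->E, B2->F, B4->T, B6->F, B9->E, B8->F, B10->F, B11->T; covered: B1=F, B2=F, B3=E, B4=T, B6=F, B8=F, B9=E, B10=F, B11=T
#6 (h=2, n=1, y=-4) -> B1->F, B3->E, B2->T, B4->F, B5->F, B6->T, B7->F, B9->S, B8->F, B10->F, B11->T; covered: B1=F, B2=T, B3=E, B4=F, B5=F, B6=T, B7=F, B8=F, B9=S, B10=F, B11=T
pool-wide coverage (20 outcomes): B1=T, B1=F, B2=T, B2=F, B3=E, B4=T, B4=F, B5=T, B5=F, B6=T, B6=F, B7=T, B7=F, B8=T, B8=F, B9=S, B9=E, B10=T, B10=F, B11=T
checked all size-1 subsets: none covers 20 outcomes (max 12/20)
checked all size-2 subsets: none covers 20 outcomes (max 17/20)
at size 3, {1, 2, 4} reaches all 20 outcomes; every lexicographically earlier size-3 subset fails

Answer: 1, 2, 4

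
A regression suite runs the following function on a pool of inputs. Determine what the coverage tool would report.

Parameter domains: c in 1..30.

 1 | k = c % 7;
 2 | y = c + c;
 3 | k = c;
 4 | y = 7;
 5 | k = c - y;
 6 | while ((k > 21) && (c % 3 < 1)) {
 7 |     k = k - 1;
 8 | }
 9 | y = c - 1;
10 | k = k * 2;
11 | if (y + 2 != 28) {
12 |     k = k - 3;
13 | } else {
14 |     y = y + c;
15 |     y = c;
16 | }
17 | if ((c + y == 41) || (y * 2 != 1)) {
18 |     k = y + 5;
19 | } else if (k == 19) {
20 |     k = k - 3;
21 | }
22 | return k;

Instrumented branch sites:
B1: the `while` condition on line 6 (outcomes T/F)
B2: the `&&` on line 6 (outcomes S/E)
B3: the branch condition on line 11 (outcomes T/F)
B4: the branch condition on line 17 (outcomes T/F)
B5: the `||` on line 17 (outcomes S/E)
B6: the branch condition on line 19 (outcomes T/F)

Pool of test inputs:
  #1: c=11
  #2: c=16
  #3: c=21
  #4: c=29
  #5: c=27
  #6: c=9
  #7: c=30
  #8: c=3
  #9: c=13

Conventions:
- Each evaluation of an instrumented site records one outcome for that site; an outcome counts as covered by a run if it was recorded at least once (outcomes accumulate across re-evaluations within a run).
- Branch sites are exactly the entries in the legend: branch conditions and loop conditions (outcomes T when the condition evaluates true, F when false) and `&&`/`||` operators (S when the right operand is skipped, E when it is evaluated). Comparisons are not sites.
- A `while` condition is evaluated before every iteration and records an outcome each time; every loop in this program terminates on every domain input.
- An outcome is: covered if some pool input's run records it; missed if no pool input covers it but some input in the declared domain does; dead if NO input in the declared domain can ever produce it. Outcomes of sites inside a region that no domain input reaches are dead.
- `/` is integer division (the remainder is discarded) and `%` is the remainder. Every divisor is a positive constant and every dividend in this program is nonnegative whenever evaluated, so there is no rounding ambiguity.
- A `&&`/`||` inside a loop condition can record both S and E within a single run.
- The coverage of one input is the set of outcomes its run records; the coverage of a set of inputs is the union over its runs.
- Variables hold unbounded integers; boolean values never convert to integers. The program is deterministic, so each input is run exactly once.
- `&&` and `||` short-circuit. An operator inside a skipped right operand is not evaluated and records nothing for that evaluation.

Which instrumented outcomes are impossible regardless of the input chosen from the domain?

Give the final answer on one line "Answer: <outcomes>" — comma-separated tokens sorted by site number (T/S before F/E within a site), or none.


running all 30 domain inputs and tallying outcomes:
  B4=F: never recorded by any domain input -> dead
  B6=T: never recorded by any domain input -> dead
  B6=F: never recorded by any domain input -> dead
  reachable outcomes have witnesses, e.g. B1=T (e.g. c=30), B1=F (e.g. c=1), B2=S (e.g. c=1), B2=E (e.g. c=29)
Answer: B4=F, B6=T, B6=F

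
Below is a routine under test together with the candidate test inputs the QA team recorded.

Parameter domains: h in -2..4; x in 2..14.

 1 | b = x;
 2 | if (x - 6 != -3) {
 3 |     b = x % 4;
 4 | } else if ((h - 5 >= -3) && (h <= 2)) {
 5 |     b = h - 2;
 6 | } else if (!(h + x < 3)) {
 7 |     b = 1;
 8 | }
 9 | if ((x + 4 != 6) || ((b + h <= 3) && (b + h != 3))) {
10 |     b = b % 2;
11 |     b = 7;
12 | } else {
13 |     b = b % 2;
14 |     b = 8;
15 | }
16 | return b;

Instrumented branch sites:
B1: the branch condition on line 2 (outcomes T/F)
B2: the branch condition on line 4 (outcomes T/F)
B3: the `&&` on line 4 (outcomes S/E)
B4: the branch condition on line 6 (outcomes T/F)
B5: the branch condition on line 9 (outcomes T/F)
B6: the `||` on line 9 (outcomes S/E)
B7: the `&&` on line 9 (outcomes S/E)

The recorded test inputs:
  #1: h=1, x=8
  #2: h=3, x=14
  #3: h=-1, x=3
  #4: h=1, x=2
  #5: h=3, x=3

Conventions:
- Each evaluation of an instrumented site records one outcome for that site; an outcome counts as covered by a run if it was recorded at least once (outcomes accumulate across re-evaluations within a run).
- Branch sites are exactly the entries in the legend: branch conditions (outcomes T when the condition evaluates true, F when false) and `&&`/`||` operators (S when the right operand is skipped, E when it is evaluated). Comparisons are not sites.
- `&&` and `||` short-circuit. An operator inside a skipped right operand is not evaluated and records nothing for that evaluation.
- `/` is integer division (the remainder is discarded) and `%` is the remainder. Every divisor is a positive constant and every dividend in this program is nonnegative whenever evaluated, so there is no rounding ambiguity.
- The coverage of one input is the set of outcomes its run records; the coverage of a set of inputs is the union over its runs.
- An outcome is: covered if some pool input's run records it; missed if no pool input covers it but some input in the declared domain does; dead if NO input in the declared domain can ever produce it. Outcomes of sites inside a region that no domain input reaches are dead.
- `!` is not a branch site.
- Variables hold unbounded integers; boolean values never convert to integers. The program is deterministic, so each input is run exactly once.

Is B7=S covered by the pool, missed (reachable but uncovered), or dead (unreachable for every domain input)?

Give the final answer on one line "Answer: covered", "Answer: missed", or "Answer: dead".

no pool input records B7=S
but domain input (h=2, x=2) does record it -> reachable, so missed

Answer: missed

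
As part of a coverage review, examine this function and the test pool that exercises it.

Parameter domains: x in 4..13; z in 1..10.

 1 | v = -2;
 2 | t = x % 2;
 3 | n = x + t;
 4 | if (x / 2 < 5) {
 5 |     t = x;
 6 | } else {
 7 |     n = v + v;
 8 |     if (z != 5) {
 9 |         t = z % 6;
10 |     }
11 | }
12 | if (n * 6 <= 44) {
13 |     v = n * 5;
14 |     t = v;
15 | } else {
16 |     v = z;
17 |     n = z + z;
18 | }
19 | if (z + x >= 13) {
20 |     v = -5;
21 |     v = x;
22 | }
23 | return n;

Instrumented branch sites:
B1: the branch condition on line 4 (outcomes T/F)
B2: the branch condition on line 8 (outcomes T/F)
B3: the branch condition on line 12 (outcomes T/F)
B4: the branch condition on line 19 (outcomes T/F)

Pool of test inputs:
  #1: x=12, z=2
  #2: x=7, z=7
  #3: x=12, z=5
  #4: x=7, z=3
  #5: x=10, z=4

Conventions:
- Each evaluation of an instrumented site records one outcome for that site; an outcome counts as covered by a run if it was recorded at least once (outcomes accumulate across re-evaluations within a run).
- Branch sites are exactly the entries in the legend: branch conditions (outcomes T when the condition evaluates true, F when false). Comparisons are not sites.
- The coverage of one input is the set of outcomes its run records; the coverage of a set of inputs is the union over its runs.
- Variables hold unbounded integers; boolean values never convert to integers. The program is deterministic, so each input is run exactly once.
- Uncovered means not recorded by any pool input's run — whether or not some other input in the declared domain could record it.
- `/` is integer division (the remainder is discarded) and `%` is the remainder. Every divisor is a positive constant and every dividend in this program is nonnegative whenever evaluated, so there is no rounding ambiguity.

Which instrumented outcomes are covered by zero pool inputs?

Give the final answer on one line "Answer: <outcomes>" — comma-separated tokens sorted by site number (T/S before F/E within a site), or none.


#1 (x=12, z=2) -> B1->F, B2->T, B3->T, B4->T; covered: B1=F, B2=T, B3=T, B4=T
#2 (x=7, z=7) -> B1->T, B3->F, B4->T; covered: B1=T, B3=F, B4=T
#3 (x=12, z=5) -> B1->F, B2->F, B3->T, B4->T; covered: B1=F, B2=F, B3=T, B4=T
#4 (x=7, z=3) -> B1->T, B3->F, B4->F; covered: B1=T, B3=F, B4=F
#5 (x=10, z=4) -> B1->F, B2->T, B3->T, B4->T; covered: B1=F, B2=T, B3=T, B4=T
union over the pool: B1=T, B1=F, B2=T, B2=F, B3=T, B3=F, B4=T, B4=F
uncovered (0 of 8): none
Answer: none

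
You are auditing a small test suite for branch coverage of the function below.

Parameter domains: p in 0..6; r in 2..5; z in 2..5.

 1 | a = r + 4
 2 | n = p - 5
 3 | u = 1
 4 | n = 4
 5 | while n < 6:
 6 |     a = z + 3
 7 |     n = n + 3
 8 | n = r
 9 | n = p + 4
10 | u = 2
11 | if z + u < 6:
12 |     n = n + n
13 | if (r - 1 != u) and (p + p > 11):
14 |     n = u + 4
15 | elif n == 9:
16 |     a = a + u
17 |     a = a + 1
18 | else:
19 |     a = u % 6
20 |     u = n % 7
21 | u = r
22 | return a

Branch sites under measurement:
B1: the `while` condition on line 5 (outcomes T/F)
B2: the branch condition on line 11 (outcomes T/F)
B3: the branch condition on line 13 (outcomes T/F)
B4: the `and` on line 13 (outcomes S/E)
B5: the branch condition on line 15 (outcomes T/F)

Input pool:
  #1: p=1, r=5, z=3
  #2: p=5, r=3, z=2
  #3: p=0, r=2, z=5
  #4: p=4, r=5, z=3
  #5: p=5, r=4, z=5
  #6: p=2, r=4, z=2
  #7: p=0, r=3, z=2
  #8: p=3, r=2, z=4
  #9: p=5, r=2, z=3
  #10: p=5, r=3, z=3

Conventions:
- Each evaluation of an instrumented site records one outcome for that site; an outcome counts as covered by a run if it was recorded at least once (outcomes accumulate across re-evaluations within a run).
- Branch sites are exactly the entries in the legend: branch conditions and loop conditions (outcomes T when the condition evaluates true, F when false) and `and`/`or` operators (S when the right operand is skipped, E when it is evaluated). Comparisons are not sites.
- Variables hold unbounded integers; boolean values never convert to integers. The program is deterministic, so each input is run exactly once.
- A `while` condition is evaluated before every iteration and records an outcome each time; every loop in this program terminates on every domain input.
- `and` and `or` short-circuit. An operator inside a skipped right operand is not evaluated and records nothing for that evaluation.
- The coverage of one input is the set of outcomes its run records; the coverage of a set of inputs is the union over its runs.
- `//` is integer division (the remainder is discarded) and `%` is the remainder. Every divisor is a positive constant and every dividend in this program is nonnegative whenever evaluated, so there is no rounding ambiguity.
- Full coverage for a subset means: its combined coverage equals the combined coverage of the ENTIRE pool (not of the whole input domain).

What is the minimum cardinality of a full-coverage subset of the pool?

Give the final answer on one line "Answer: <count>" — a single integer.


input #1, p=1, r=5, z=3: outcomes B1=T, B1=F, B2=T, B3=F, B4=E, B5=F
input #2, p=5, r=3, z=2: outcomes B1=T, B1=F, B2=T, B3=F, B4=S, B5=F
input #3, p=0, r=2, z=5: outcomes B1=T, B1=F, B2=F, B3=F, B4=E, B5=F
input #4, p=4, r=5, z=3: outcomes B1=T, B1=F, B2=T, B3=F, B4=E, B5=F
input #5, p=5, r=4, z=5: outcomes B1=T, B1=F, B2=F, B3=F, B4=E, B5=T
input #6, p=2, r=4, z=2: outcomes B1=T, B1=F, B2=T, B3=F, B4=E, B5=F
input #7, p=0, r=3, z=2: outcomes B1=T, B1=F, B2=T, B3=F, B4=S, B5=F
input #8, p=3, r=2, z=4: outcomes B1=T, B1=F, B2=F, B3=F, B4=E, B5=F
input #9, p=5, r=2, z=3: outcomes B1=T, B1=F, B2=T, B3=F, B4=E, B5=F
input #10, p=5, r=3, z=3: outcomes B1=T, B1=F, B2=T, B3=F, B4=S, B5=F
together the pool reaches 9 outcomes: B1=T, B1=F, B2=T, B2=F, B3=F, B4=S, B4=E, B5=T, B5=F
no size-1 subset reaches all 9 outcomes (best union: 6/9)
at size 2, {2, 5} reaches all 9 outcomes; every lexicographically earlier size-2 subset fails
Answer: 2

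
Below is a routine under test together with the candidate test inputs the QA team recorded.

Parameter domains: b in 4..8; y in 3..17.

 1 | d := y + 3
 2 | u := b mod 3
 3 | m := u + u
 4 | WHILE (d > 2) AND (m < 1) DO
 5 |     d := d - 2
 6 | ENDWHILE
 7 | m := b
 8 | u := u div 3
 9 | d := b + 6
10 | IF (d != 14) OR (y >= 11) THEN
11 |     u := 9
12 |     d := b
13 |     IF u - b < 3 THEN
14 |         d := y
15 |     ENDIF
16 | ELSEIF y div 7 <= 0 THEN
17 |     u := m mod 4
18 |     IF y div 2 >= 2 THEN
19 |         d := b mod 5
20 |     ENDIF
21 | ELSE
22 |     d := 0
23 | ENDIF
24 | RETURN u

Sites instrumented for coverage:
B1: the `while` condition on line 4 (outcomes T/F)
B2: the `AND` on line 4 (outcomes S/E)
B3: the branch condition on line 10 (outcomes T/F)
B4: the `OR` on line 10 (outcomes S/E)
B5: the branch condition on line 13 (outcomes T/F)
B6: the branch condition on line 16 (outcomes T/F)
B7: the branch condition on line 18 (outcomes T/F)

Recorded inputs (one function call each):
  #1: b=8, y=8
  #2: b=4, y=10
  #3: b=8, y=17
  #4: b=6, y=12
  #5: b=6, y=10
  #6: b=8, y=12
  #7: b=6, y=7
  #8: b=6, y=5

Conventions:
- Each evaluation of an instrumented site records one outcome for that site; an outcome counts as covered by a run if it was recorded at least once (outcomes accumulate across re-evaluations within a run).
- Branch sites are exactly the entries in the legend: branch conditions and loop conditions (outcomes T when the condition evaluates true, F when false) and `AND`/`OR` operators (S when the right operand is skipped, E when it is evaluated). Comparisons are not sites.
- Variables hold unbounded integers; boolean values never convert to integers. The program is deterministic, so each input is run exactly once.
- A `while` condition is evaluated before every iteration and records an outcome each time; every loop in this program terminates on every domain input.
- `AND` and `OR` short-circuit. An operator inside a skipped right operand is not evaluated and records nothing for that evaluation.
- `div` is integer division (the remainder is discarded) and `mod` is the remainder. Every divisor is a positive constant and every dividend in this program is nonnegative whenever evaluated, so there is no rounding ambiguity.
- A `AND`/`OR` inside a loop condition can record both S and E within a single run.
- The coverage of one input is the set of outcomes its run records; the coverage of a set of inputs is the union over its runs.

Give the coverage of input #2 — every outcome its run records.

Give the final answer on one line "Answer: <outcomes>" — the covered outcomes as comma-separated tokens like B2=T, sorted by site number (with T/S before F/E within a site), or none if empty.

Tracing the run of input #2 (b=4, y=10):
  B2->E, B1->F, B4->S, B3->T, B5->F
as a set, this run covers: B1=F, B2=E, B3=T, B4=S, B5=F

Answer: B1=F, B2=E, B3=T, B4=S, B5=F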